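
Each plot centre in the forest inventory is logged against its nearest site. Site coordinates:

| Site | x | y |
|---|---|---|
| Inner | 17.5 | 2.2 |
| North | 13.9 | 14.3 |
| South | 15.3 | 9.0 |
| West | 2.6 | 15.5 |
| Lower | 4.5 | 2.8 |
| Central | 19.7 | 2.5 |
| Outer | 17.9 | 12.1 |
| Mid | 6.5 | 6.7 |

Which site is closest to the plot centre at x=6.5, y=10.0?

Squared distances to each site:
Inner: 181.840; North: 73.250; South: 78.440; West: 45.460; Lower: 55.840; Central: 230.490; Outer: 134.370; Mid: 10.890.
Minimum at Mid.

Mid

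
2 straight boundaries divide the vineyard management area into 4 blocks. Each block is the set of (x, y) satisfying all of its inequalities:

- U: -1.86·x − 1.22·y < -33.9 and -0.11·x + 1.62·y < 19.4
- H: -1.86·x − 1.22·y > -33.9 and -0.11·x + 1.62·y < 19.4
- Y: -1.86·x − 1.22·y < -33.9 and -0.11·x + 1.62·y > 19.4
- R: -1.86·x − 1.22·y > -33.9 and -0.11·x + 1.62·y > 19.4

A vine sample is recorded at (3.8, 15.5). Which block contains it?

R

-1.86·3.8 − 1.22·15.5 = -25.978, which is > -33.9
-0.11·3.8 + 1.62·15.5 = 24.692, which is > 19.4
This sign pattern matches R.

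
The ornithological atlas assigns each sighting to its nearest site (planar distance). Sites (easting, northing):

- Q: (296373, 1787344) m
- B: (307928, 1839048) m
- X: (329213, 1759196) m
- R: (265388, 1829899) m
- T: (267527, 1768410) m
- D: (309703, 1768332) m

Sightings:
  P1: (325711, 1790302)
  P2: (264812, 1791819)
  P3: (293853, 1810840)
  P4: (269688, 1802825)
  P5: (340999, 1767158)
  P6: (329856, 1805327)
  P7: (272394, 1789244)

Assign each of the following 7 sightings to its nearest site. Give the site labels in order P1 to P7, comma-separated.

P1 → D (d²=738936964.00)
P2 → T (d²=555352506.00)
P3 → Q (d²=558412416.00)
P4 → R (d²=751491476.00)
P5 → X (d²=202303240.00)
P6 → Q (d²=1444499578.00)
P7 → T (d²=457743245.00)

D, T, Q, R, X, Q, T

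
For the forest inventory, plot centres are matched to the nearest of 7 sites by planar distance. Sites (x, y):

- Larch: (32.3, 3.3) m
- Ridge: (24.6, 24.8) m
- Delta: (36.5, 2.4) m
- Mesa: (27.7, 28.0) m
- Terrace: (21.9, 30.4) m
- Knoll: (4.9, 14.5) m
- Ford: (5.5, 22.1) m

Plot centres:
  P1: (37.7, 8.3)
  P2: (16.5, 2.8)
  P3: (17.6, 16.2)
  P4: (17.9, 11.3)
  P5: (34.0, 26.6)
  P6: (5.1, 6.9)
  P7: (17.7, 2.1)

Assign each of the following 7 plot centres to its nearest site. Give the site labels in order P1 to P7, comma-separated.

Delta, Larch, Ridge, Knoll, Mesa, Knoll, Larch

P1 → Delta (d²=36.25)
P2 → Larch (d²=249.89)
P3 → Ridge (d²=122.96)
P4 → Knoll (d²=179.24)
P5 → Mesa (d²=41.65)
P6 → Knoll (d²=57.80)
P7 → Larch (d²=214.60)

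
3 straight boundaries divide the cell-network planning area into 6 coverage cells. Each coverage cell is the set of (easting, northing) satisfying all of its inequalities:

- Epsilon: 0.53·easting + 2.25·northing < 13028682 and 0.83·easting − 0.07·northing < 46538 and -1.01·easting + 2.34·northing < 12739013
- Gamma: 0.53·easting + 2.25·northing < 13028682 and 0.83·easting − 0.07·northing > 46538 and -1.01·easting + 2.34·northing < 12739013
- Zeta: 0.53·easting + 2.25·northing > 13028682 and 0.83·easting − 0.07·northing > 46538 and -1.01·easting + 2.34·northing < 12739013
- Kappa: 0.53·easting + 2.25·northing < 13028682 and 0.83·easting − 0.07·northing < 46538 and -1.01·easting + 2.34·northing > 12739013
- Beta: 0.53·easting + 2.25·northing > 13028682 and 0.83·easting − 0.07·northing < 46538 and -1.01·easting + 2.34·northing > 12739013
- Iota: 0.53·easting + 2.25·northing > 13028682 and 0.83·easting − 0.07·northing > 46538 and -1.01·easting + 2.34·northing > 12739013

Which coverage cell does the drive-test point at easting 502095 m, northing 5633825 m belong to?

0.53·502095 + 2.25·5633825 = 12942216.600, which is < 13028682
0.83·502095 − 0.07·5633825 = 22371.100, which is < 46538
-1.01·502095 + 2.34·5633825 = 12676034.550, which is < 12739013
This sign pattern matches Epsilon.

Epsilon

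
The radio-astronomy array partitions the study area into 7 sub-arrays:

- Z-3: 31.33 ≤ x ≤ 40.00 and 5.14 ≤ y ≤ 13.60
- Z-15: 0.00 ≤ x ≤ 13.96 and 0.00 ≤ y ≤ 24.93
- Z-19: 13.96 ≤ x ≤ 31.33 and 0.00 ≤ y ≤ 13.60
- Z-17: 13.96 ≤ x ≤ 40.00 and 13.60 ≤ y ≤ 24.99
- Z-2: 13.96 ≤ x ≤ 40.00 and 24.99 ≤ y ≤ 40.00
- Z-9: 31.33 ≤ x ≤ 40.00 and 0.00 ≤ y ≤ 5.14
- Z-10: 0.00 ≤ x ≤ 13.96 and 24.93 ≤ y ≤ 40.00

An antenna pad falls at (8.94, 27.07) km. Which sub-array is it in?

Z-10

The point has x = 8.94 and y = 27.07.
Only Z-10 satisfies 0.00 ≤ x ≤ 13.96 and 24.93 ≤ y ≤ 40.00.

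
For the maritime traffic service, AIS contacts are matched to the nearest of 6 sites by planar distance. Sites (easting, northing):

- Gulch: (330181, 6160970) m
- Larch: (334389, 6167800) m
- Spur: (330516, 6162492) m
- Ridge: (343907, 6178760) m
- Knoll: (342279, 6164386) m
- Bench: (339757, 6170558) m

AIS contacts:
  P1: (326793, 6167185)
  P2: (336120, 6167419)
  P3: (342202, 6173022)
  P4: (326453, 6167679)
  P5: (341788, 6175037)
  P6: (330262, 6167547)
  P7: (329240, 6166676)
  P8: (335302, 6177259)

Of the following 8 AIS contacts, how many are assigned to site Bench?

P1 → Spur
P2 → Larch
P3 → Bench
P4 → Spur
P5 → Ridge
P6 → Larch
P7 → Spur
P8 → Bench
2 of the 8 go to Bench.

2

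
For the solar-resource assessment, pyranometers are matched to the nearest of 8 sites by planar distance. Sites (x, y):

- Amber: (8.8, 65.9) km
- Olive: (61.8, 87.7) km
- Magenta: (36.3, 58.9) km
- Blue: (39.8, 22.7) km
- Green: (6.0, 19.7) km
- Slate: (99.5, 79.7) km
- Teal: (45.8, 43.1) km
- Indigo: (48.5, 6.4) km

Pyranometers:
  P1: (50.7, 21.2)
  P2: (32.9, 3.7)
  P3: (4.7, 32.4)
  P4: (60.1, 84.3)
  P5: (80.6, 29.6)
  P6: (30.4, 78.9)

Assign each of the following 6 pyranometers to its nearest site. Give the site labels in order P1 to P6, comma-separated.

Blue, Indigo, Green, Olive, Teal, Magenta

P1 → Blue (d²=121.06)
P2 → Indigo (d²=250.65)
P3 → Green (d²=162.98)
P4 → Olive (d²=14.45)
P5 → Teal (d²=1393.29)
P6 → Magenta (d²=434.81)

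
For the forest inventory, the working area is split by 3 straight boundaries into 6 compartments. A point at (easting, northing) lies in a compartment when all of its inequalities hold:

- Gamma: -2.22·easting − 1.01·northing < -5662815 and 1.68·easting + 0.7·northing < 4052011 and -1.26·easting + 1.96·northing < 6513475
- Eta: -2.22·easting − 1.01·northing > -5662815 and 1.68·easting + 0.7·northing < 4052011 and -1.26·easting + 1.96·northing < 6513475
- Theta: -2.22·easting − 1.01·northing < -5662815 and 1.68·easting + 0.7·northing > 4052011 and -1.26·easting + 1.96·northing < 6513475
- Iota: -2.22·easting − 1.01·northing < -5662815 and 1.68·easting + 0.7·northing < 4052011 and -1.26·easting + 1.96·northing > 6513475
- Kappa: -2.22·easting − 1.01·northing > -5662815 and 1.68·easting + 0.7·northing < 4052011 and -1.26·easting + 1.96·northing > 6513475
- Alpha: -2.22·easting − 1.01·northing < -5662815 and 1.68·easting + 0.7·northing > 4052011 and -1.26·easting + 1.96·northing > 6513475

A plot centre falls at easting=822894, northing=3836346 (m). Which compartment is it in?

Theta

-2.22·822894 − 1.01·3836346 = -5701534.140, which is < -5662815
1.68·822894 + 0.7·3836346 = 4067904.120, which is > 4052011
-1.26·822894 + 1.96·3836346 = 6482391.720, which is < 6513475
This sign pattern matches Theta.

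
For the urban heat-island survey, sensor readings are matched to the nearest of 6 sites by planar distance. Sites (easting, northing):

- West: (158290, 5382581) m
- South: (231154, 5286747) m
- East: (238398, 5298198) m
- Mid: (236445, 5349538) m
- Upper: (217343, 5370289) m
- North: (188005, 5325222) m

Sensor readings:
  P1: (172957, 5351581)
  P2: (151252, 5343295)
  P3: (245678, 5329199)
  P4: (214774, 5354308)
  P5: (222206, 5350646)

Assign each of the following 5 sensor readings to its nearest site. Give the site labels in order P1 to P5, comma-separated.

North, West, Mid, Upper, Mid

P1 → North (d²=921239185.00)
P2 → West (d²=1592923240.00)
P3 → Mid (d²=498923210.00)
P4 → Upper (d²=261992122.00)
P5 → Mid (d²=203976785.00)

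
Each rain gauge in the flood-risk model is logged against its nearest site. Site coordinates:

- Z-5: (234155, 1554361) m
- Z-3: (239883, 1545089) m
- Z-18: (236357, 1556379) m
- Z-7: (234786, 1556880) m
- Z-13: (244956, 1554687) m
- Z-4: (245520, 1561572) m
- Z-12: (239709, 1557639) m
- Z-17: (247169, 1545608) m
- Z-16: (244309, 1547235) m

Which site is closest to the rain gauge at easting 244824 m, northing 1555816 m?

Z-13

Squared distances to each site:
Z-5: 115944586.000; Z-3: 139482010.000; Z-18: 72007058.000; Z-7: 101893540.000; Z-13: 1292065.000; Z-4: 33615952.000; Z-12: 29486554.000; Z-17: 109702289.000; Z-16: 73898786.000.
Minimum at Z-13.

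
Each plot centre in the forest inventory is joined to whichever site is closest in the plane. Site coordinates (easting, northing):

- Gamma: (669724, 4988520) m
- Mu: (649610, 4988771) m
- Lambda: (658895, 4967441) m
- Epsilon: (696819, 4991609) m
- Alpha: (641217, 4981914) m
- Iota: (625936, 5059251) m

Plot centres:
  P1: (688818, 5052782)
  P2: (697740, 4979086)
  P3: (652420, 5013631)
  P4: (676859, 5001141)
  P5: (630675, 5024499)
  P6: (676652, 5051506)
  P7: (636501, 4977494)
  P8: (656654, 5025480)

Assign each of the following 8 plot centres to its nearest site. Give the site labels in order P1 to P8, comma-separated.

Epsilon, Epsilon, Mu, Gamma, Iota, Iota, Alpha, Mu

P1 → Epsilon (d²=3806151930.00)
P2 → Epsilon (d²=157673770.00)
P3 → Mu (d²=625915700.00)
P4 → Gamma (d²=210197866.00)
P5 → Iota (d²=1230159625.00)
P6 → Iota (d²=2632097681.00)
P7 → Alpha (d²=41777056.00)
P8 → Mu (d²=1397168617.00)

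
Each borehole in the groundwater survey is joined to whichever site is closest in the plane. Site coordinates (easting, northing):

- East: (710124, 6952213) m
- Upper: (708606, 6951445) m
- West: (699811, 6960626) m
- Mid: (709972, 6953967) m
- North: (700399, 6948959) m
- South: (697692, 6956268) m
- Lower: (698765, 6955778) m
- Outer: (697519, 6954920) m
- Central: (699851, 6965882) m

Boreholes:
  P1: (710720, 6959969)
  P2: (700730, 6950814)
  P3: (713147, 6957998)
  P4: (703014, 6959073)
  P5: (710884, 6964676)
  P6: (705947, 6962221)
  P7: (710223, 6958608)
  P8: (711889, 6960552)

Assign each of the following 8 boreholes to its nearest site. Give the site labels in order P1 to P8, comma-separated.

Mid, North, Mid, West, Mid, West, Mid, Mid

P1 → Mid (d²=36583508.00)
P2 → North (d²=3550586.00)
P3 → Mid (d²=26329586.00)
P4 → West (d²=12671018.00)
P5 → Mid (d²=115514425.00)
P6 → West (d²=40194521.00)
P7 → Mid (d²=21601882.00)
P8 → Mid (d²=47037114.00)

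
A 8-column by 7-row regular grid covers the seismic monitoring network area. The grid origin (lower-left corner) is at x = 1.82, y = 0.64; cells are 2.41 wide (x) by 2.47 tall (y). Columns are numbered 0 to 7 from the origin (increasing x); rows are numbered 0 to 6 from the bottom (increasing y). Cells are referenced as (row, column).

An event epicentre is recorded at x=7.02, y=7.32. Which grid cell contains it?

(2, 2)

Column index: ⌊(7.02 − 1.82) / 2.41⌋ = ⌊2.158⌋ = 2
Row offset from origin: ⌊(7.32 − 0.64) / 2.47⌋ = ⌊2.704⌋ = 2 → row 2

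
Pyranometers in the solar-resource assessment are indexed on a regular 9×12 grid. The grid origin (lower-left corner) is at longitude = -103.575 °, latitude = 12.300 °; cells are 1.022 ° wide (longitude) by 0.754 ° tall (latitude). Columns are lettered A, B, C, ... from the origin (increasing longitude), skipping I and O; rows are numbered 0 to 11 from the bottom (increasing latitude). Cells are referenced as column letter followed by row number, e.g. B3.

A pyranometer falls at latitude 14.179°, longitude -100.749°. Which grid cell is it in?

C2

Column index: ⌊(-100.749 − -103.575) / 1.022⌋ = ⌊2.765⌋ = 2 → column C
Row offset from origin: ⌊(14.179 − 12.300) / 0.754⌋ = ⌊2.492⌋ = 2 → row 2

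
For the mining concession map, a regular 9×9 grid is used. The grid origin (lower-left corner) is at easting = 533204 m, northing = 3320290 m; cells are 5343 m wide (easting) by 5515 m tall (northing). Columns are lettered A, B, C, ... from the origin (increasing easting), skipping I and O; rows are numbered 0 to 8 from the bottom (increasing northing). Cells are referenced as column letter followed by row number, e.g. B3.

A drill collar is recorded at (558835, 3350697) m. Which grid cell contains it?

Column index: ⌊(558835 − 533204) / 5343⌋ = ⌊4.797⌋ = 4 → column E
Row offset from origin: ⌊(3350697 − 3320290) / 5515⌋ = ⌊5.514⌋ = 5 → row 5

E5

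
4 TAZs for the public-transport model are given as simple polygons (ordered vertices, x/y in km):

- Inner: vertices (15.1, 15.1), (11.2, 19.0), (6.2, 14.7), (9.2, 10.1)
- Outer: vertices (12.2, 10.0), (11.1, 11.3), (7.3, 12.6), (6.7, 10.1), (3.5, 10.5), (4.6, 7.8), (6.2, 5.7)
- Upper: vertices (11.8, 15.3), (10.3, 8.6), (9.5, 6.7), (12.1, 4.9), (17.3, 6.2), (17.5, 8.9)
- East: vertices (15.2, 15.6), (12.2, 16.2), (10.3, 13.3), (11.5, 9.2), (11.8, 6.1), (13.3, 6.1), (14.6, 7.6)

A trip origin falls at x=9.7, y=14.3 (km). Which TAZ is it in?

Inner

Cast a ray rightward from (9.7, 14.3). For each polygon, the edges (by vertex number in listed order) whose endpoints lie on opposite sides of y = 14.3, where each meets that height, and whether that is right or left of the point:
Inner: 3–4 at x≈6.46 (left), 4–1 at x≈14.16 (right) → 1 crossing.
Outer: no edge straddles that height → 0 crossings.
Upper: 1–2 at x≈11.58 (right), 6–1 at x≈12.69 (right) → 2 crossings.
East: 2–3 at x≈10.96 (right), 7–1 at x≈15.10 (right) → 2 crossings.
Only Inner has an odd count, so the point is inside Inner.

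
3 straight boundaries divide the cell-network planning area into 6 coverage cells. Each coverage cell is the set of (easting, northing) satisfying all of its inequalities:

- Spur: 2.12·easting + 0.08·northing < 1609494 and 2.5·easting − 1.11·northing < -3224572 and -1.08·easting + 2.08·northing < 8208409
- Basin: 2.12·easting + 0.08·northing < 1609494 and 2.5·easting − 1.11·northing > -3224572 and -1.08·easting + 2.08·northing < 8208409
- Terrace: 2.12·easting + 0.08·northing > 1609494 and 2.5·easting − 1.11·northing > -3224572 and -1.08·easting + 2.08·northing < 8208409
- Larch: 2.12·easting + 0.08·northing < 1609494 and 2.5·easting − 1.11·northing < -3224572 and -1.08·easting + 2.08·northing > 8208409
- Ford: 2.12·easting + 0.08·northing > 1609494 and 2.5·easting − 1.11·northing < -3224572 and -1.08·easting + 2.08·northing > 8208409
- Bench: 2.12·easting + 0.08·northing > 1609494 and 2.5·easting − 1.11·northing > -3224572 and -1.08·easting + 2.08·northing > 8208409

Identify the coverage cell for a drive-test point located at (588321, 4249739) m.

2.12·588321 + 0.08·4249739 = 1587219.640, which is < 1609494
2.5·588321 − 1.11·4249739 = -3246407.790, which is < -3224572
-1.08·588321 + 2.08·4249739 = 8204070.440, which is < 8208409
This sign pattern matches Spur.

Spur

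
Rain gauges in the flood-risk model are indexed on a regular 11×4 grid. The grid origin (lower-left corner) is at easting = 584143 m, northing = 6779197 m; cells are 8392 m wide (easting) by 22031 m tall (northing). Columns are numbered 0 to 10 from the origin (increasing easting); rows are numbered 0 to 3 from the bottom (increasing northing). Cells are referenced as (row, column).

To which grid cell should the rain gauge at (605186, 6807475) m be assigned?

Column index: ⌊(605186 − 584143) / 8392⌋ = ⌊2.508⌋ = 2
Row offset from origin: ⌊(6807475 − 6779197) / 22031⌋ = ⌊1.284⌋ = 1 → row 1

(1, 2)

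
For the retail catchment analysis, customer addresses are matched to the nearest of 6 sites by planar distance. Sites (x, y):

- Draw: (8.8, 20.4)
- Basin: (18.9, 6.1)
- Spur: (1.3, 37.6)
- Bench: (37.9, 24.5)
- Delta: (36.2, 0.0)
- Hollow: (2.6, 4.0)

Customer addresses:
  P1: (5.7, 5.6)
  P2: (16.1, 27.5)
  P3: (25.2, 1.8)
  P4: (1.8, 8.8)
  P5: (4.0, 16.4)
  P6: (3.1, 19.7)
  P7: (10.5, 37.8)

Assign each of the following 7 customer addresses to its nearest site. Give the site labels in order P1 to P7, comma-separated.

P1 → Hollow (d²=12.17)
P2 → Draw (d²=103.70)
P3 → Basin (d²=58.18)
P4 → Hollow (d²=23.68)
P5 → Draw (d²=39.04)
P6 → Draw (d²=32.98)
P7 → Spur (d²=84.68)

Hollow, Draw, Basin, Hollow, Draw, Draw, Spur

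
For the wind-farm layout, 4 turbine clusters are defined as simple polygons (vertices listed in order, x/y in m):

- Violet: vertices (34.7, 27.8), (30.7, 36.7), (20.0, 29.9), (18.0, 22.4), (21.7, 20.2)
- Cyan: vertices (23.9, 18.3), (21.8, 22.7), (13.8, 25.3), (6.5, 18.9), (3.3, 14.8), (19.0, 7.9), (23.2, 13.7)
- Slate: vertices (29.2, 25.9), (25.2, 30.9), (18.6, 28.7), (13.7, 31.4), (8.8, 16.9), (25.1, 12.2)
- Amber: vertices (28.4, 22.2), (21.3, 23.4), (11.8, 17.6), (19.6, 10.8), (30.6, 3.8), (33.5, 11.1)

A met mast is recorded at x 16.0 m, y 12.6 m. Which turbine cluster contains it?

Cast a ray rightward from (16.0, 12.6). For each polygon, the edges (by vertex number in listed order) whose endpoints lie on opposite sides of y = 12.6, where each meets that height, and whether that is right or left of the point:
Violet: no edge straddles that height → 0 crossings.
Cyan: 5–6 at x≈8.31 (left), 6–7 at x≈22.40 (right) → 1 crossing.
Slate: 5–6 at x≈23.71 (right), 6–1 at x≈25.22 (right) → 2 crossings.
Amber: 3–4 at x≈17.54 (right), 6–1 at x≈32.81 (right) → 2 crossings.
Only Cyan has an odd count, so the point is inside Cyan.

Cyan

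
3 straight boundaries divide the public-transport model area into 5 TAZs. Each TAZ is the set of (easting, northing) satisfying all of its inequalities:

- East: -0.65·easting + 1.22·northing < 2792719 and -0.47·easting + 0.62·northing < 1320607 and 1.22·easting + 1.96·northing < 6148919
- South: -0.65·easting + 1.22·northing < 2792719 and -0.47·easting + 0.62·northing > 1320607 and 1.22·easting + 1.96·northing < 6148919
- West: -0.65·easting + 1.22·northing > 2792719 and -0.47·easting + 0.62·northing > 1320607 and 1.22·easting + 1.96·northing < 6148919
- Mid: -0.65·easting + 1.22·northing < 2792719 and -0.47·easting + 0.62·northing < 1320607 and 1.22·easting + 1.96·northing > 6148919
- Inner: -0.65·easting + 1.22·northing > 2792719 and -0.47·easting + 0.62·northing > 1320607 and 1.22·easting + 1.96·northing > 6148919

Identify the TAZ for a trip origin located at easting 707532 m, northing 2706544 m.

Inner

-0.65·707532 + 1.22·2706544 = 2842087.880, which is > 2792719
-0.47·707532 + 0.62·2706544 = 1345517.240, which is > 1320607
1.22·707532 + 1.96·2706544 = 6168015.280, which is > 6148919
This sign pattern matches Inner.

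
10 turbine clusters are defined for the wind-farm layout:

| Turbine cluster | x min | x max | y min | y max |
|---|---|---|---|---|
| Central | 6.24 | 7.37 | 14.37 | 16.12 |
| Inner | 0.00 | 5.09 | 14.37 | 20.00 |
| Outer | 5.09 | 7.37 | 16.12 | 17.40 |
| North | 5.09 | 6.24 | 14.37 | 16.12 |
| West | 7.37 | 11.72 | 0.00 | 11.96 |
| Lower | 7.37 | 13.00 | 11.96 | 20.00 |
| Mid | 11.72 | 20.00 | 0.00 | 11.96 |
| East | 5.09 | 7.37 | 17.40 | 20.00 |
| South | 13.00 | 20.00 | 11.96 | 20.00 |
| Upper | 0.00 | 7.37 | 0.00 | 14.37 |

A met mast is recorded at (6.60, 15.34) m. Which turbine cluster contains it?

The point has x = 6.60 and y = 15.34.
Only Central satisfies 6.24 ≤ x ≤ 7.37 and 14.37 ≤ y ≤ 16.12.

Central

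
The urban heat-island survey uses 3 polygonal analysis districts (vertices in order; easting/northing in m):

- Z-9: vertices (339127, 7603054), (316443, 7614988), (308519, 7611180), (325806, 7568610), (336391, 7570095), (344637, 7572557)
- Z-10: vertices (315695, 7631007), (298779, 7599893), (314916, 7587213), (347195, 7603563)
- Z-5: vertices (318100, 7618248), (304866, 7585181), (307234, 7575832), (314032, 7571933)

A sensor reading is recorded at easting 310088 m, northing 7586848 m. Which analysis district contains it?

Z-5

Cast a ray rightward from (310088, 7586848). For each polygon, the edges (by vertex number in listed order) whose endpoints lie on opposite sides of northing = 7586848, where each meets that height, and whether that is right or left of the point:
Z-9: 3–4 at easting≈318399.8 (right), 6–1 at easting≈342055.0 (right) → 2 crossings.
Z-10: no edge straddles that height → 0 crossings.
Z-5: 1–2 at easting≈305533.2 (left), 4–1 at easting≈315342.0 (right) → 1 crossing.
Only Z-5 has an odd count, so the point is inside Z-5.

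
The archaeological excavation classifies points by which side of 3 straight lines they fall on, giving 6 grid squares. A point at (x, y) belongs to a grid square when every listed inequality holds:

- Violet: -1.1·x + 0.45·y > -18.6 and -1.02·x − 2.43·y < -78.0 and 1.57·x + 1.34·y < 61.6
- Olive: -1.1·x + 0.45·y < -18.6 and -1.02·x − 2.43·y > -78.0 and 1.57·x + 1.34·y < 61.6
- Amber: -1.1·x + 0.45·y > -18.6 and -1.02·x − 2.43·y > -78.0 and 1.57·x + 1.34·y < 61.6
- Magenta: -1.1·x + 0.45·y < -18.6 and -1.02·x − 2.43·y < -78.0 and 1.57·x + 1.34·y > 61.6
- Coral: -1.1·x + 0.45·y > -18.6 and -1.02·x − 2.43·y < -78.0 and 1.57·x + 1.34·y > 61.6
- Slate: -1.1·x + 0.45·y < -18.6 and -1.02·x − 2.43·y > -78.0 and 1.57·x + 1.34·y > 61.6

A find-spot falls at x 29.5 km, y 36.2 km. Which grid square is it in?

Coral

-1.1·29.5 + 0.45·36.2 = -16.160, which is > -18.6
-1.02·29.5 − 2.43·36.2 = -118.056, which is < -78.0
1.57·29.5 + 1.34·36.2 = 94.823, which is > 61.6
This sign pattern matches Coral.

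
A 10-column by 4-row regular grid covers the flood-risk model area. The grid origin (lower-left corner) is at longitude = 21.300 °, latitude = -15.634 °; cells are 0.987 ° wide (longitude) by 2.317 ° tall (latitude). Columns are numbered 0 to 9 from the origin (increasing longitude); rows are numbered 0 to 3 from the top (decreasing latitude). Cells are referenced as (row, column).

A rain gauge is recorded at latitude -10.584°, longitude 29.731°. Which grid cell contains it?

Column index: ⌊(29.731 − 21.300) / 0.987⌋ = ⌊8.542⌋ = 8
Row offset from origin: ⌊(-10.584 − -15.634) / 2.317⌋ = ⌊2.180⌋ = 2 → row 1 (counted from top)

(1, 8)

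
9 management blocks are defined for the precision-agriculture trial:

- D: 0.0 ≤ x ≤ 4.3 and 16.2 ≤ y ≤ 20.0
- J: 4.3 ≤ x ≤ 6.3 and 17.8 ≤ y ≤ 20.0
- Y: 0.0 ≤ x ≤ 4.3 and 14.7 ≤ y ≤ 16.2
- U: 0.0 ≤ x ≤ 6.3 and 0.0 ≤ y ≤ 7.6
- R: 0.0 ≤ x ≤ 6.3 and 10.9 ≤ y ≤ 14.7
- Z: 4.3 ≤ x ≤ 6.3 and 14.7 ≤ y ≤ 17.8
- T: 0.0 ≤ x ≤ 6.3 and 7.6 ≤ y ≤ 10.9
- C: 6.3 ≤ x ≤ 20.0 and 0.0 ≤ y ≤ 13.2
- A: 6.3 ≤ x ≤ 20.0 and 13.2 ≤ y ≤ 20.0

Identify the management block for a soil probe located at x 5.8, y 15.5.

Z

The point has x = 5.8 and y = 15.5.
Only Z satisfies 4.3 ≤ x ≤ 6.3 and 14.7 ≤ y ≤ 17.8.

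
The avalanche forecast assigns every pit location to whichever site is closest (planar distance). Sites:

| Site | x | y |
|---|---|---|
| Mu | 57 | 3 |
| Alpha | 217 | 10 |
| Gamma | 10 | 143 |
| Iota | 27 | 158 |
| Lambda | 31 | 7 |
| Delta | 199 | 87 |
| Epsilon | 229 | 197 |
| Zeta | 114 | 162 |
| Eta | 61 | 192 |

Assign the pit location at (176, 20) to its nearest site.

Squared distances to each site:
Mu: 14450.000; Alpha: 1781.000; Gamma: 42685.000; Iota: 41245.000; Lambda: 21194.000; Delta: 5018.000; Epsilon: 34138.000; Zeta: 24008.000; Eta: 42809.000.
Minimum at Alpha.

Alpha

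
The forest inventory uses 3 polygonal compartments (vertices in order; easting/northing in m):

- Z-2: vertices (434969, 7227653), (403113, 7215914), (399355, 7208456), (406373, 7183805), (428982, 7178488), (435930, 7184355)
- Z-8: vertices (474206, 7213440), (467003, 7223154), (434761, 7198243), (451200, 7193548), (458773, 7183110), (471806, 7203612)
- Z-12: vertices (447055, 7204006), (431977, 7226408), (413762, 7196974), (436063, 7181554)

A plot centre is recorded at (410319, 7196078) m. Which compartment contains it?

Z-2

Cast a ray rightward from (410319, 7196078). For each polygon, the edges (by vertex number in listed order) whose endpoints lie on opposite sides of northing = 7196078, where each meets that height, and whether that is right or left of the point:
Z-2: 3–4 at easting≈402878.9 (left), 6–1 at easting≈435669.8 (right) → 1 crossing.
Z-8: 3–4 at easting≈442341.5 (right), 5–6 at easting≈467016.7 (right) → 2 crossings.
Z-12: 3–4 at easting≈415057.8 (right), 4–1 at easting≈443173.6 (right) → 2 crossings.
Only Z-2 has an odd count, so the point is inside Z-2.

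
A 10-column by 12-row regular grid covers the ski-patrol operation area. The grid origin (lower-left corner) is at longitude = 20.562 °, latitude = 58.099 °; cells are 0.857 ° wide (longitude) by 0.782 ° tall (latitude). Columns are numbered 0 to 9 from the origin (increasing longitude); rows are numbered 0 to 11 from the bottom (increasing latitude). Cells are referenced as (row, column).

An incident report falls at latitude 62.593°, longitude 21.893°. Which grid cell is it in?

(5, 1)

Column index: ⌊(21.893 − 20.562) / 0.857⌋ = ⌊1.553⌋ = 1
Row offset from origin: ⌊(62.593 − 58.099) / 0.782⌋ = ⌊5.747⌋ = 5 → row 5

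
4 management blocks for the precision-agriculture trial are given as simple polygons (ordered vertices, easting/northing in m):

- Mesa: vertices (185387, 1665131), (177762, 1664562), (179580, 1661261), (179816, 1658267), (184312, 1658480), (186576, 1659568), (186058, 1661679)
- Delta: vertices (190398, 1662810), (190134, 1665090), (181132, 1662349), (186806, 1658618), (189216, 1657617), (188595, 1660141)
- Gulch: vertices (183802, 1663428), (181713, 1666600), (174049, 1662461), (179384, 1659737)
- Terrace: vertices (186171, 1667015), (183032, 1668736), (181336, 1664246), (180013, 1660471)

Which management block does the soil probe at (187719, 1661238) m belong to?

Cast a ray rightward from (187719, 1661238). For each polygon, the edges (by vertex number in listed order) whose endpoints lie on opposite sides of northing = 1661238, where each meets that height, and whether that is right or left of the point:
Mesa: 3–4 at easting≈179581.8 (left), 6–7 at easting≈186166.2 (left) → 0 crossings.
Delta: 3–4 at easting≈182821.6 (left), 6–1 at easting≈189336.1 (right) → 1 crossing.
Gulch: 3–4 at easting≈176444.3 (left), 4–1 at easting≈181180.6 (left) → 0 crossings.
Terrace: 3–4 at easting≈180281.8 (left), 4–1 at easting≈180734.8 (left) → 0 crossings.
Only Delta has an odd count, so the point is inside Delta.

Delta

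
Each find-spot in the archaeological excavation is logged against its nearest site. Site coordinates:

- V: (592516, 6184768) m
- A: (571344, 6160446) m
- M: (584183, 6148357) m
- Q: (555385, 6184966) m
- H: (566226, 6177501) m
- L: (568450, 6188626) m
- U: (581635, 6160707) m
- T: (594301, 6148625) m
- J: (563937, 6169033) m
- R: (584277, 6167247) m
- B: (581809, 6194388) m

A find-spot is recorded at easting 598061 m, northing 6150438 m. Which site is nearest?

T

Squared distances to each site:
V: 1209295925.000; A: 813958153.000; M: 196929445.000; Q: 3013423760.000; H: 1745873194.000; L: 2335134665.000; U: 375265837.000; T: 17424569.000; J: 1510221401.000; R: 472541137.000; B: 2195730004.000.
Minimum at T.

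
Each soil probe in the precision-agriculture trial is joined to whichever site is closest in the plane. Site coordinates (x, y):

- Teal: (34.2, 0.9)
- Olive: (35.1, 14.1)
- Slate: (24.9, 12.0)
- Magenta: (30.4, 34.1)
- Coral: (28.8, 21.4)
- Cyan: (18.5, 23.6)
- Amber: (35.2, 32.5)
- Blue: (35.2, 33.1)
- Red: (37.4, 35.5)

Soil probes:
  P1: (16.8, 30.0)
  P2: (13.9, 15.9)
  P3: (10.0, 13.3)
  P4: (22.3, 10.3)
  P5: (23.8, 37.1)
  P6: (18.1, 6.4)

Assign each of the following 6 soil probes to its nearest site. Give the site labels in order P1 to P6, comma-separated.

Cyan, Cyan, Cyan, Slate, Magenta, Slate

P1 → Cyan (d²=43.85)
P2 → Cyan (d²=80.45)
P3 → Cyan (d²=178.34)
P4 → Slate (d²=9.65)
P5 → Magenta (d²=52.56)
P6 → Slate (d²=77.60)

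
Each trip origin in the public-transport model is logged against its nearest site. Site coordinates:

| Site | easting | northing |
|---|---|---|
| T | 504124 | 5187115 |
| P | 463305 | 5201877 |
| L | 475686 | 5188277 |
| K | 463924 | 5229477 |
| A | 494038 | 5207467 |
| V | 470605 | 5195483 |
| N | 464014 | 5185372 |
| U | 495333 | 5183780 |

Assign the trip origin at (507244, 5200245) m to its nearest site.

Squared distances to each site:
T: 182131300.000; P: 1933299145.000; L: 1139140388.000; K: 2731132224.000; A: 226555720.000; V: 1365092965.000; N: 2090039029.000; U: 412968146.000.
Minimum at T.

T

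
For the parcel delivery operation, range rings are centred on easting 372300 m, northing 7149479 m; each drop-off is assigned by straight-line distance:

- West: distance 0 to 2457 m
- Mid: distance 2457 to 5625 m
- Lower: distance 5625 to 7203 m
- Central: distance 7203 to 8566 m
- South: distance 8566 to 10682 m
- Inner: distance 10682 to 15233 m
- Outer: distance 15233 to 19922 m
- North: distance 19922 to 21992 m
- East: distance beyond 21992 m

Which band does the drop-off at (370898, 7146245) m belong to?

Distance = √((370898−372300)² + (7146245−7149479)²) = √(1965604.000 + 10458756.000) = 3524.821 m.
2457 ≤ 3524.821 < 5625 → Mid.

Mid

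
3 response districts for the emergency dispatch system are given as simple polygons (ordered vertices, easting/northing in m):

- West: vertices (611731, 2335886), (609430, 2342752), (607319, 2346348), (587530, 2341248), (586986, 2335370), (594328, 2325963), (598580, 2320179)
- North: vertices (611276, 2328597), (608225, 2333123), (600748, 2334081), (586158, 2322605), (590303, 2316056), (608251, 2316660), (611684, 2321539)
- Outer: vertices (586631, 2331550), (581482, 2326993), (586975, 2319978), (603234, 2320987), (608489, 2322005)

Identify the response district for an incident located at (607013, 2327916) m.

Cast a ray rightward from (607013, 2327916). For each polygon, the edges (by vertex number in listed order) whose endpoints lie on opposite sides of northing = 2327916, where each meets that height, and whether that is right or left of the point:
West: 5–6 at easting≈592803.7 (left), 7–1 at easting≈605058.0 (left) → 0 crossings.
North: 3–4 at easting≈592910.1 (left), 7–1 at easting≈611315.4 (right) → 1 crossing.
Outer: 1–2 at easting≈582524.9 (left), 5–1 at easting≈594952.8 (left) → 0 crossings.
Only North has an odd count, so the point is inside North.

North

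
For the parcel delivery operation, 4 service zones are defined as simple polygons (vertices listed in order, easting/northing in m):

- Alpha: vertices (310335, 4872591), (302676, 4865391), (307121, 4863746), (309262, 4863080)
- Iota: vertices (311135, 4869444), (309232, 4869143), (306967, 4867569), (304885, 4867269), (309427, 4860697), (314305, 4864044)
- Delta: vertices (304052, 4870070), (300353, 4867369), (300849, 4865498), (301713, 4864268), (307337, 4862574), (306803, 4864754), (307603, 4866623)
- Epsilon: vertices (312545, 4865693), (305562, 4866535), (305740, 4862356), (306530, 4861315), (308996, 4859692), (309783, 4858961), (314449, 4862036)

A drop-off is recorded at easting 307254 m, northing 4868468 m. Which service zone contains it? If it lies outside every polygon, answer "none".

Alpha

Cast a ray rightward from (307254, 4868468). For each polygon, the edges (by vertex number in listed order) whose endpoints lie on opposite sides of northing = 4868468, where each meets that height, and whether that is right or left of the point:
Alpha: 1–2 at easting≈305949.2 (left), 4–1 at easting≈309869.9 (right) → 1 crossing.
Iota: 2–3 at easting≈308260.7 (right), 6–1 at easting≈311707.9 (right) → 2 crossings.
Delta: 1–2 at easting≈301858.1 (left), 7–1 at easting≈305702.3 (left) → 0 crossings.
Epsilon: no edge straddles that height → 0 crossings.
Only Alpha has an odd count, so the point is inside Alpha.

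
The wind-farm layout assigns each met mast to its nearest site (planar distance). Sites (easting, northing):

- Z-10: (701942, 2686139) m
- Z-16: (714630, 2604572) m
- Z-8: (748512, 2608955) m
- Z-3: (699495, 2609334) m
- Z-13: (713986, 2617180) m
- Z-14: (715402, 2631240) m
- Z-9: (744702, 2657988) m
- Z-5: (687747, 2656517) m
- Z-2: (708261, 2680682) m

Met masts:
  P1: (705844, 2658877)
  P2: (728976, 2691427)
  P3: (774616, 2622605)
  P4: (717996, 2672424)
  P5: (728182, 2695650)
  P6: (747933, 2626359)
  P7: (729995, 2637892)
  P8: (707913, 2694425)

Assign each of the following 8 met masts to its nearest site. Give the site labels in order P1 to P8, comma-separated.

P1 → Z-5 (d²=333071009.00)
P2 → Z-2 (d²=544566250.00)
P3 → Z-8 (d²=867741316.00)
P4 → Z-2 (d²=162964789.00)
P5 → Z-2 (d²=620887265.00)
P6 → Z-8 (d²=303234457.00)
P7 → Z-14 (d²=257204753.00)
P8 → Z-10 (d²=104310637.00)

Z-5, Z-2, Z-8, Z-2, Z-2, Z-8, Z-14, Z-10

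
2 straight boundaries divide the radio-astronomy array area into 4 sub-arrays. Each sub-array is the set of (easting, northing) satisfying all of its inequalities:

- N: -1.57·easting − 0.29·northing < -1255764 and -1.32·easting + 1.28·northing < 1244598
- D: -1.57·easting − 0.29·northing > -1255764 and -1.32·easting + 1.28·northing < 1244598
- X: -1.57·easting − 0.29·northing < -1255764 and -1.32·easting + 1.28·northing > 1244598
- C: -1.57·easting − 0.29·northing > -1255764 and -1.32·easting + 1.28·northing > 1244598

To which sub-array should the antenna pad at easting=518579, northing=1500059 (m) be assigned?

-1.57·518579 − 0.29·1500059 = -1249186.140, which is > -1255764
-1.32·518579 + 1.28·1500059 = 1235551.240, which is < 1244598
This sign pattern matches D.

D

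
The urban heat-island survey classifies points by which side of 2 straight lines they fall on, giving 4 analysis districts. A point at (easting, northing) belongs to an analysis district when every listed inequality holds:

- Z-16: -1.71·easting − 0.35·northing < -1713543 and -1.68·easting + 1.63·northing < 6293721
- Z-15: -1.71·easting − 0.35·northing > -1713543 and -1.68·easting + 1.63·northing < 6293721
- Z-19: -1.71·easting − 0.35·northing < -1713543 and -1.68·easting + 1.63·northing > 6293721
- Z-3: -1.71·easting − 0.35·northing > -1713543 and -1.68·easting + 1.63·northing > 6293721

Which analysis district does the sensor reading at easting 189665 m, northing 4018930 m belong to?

-1.71·189665 − 0.35·4018930 = -1730952.650, which is < -1713543
-1.68·189665 + 1.63·4018930 = 6232218.700, which is < 6293721
This sign pattern matches Z-16.

Z-16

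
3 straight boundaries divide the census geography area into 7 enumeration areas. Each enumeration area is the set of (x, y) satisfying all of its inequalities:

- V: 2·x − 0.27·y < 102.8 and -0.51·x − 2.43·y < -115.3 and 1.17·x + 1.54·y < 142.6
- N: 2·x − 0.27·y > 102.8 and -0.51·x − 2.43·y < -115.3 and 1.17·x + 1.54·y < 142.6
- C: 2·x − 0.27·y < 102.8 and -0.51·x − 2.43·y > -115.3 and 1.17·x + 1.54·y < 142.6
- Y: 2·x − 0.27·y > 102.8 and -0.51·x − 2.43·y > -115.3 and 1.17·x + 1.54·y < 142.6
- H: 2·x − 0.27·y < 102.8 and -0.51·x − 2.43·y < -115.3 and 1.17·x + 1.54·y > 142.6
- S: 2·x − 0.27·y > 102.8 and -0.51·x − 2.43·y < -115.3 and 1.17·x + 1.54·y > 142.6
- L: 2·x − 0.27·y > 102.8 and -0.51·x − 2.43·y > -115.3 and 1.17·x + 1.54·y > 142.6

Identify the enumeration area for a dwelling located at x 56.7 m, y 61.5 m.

H

2·56.7 − 0.27·61.5 = 96.795, which is < 102.8
-0.51·56.7 − 2.43·61.5 = -178.362, which is < -115.3
1.17·56.7 + 1.54·61.5 = 161.049, which is > 142.6
This sign pattern matches H.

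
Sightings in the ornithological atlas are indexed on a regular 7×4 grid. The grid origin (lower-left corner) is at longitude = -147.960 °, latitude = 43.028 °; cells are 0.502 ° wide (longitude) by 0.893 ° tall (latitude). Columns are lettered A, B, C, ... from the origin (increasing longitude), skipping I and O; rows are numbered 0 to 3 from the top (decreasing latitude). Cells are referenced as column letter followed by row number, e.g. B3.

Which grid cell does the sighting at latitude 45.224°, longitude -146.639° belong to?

Column index: ⌊(-146.639 − -147.960) / 0.502⌋ = ⌊2.631⌋ = 2 → column C
Row offset from origin: ⌊(45.224 − 43.028) / 0.893⌋ = ⌊2.459⌋ = 2 → row 1 (counted from top)

C1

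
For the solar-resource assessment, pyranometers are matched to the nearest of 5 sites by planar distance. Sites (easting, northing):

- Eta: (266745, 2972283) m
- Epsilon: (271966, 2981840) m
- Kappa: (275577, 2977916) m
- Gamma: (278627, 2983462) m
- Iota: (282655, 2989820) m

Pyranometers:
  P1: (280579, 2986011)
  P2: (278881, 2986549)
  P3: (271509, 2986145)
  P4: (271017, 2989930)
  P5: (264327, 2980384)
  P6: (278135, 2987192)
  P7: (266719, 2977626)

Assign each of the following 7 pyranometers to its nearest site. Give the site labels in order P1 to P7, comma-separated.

Gamma, Gamma, Epsilon, Epsilon, Epsilon, Gamma, Eta

P1 → Gamma (d²=10307705.00)
P2 → Gamma (d²=9594085.00)
P3 → Epsilon (d²=18741874.00)
P4 → Epsilon (d²=66348701.00)
P5 → Epsilon (d²=60474257.00)
P6 → Gamma (d²=14154964.00)
P7 → Eta (d²=28548325.00)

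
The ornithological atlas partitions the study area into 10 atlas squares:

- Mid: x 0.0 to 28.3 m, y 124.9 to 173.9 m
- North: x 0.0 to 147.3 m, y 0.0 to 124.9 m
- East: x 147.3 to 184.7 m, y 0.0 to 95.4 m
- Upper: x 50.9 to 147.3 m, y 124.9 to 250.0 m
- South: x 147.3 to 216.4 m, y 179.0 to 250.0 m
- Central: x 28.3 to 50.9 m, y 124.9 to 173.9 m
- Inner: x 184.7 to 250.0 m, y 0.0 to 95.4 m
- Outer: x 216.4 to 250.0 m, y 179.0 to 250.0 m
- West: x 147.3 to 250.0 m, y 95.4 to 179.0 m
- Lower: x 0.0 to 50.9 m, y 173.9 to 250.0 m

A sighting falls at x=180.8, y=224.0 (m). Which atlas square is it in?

South

The point has x = 180.8 and y = 224.0.
Only South satisfies 147.3 ≤ x ≤ 216.4 and 179.0 ≤ y ≤ 250.0.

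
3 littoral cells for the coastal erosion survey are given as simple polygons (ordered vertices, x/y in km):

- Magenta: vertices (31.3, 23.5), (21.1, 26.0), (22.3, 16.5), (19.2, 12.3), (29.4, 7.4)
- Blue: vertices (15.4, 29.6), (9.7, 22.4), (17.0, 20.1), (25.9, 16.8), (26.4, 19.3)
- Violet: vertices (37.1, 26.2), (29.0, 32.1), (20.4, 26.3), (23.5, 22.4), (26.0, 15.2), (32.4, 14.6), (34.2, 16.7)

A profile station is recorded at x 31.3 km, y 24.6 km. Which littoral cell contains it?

Violet

Cast a ray rightward from (31.3, 24.6). For each polygon, the edges (by vertex number in listed order) whose endpoints lie on opposite sides of y = 24.6, where each meets that height, and whether that is right or left of the point:
Magenta: 1–2 at x≈26.81 (left), 2–3 at x≈21.28 (left) → 0 crossings.
Blue: 1–2 at x≈11.44 (left), 5–1 at x≈20.74 (left) → 0 crossings.
Violet: 3–4 at x≈21.75 (left), 7–1 at x≈36.61 (right) → 1 crossing.
Only Violet has an odd count, so the point is inside Violet.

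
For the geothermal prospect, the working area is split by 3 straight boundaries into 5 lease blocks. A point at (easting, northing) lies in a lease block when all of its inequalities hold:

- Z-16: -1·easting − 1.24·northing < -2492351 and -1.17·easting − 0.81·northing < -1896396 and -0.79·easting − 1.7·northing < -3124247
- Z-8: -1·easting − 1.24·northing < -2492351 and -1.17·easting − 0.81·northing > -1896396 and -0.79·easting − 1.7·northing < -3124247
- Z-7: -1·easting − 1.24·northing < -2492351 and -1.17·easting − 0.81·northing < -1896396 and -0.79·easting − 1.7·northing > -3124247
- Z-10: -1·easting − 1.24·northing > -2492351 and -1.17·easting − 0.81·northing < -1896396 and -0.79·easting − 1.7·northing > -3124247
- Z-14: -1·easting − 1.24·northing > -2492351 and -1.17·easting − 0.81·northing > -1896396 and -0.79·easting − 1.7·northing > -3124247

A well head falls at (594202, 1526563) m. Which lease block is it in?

Z-10

-1·594202 − 1.24·1526563 = -2487140.120, which is > -2492351
-1.17·594202 − 0.81·1526563 = -1931732.370, which is < -1896396
-0.79·594202 − 1.7·1526563 = -3064576.680, which is > -3124247
This sign pattern matches Z-10.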